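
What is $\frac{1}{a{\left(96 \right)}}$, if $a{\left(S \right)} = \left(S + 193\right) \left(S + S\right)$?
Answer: $\frac{1}{55488} \approx 1.8022 \cdot 10^{-5}$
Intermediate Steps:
$a{\left(S \right)} = 2 S \left(193 + S\right)$ ($a{\left(S \right)} = \left(193 + S\right) 2 S = 2 S \left(193 + S\right)$)
$\frac{1}{a{\left(96 \right)}} = \frac{1}{2 \cdot 96 \left(193 + 96\right)} = \frac{1}{2 \cdot 96 \cdot 289} = \frac{1}{55488}$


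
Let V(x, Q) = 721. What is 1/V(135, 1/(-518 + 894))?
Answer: 1/721 ≈ 0.0013870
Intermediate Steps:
1/V(135, 1/(-518 + 894)) = 1/721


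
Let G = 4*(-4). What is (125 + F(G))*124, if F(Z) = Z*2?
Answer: 11532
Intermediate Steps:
G = -16
F(Z) = 2*Z
(125 + F(G))*124 = (125 + 2*(-16))*124 = (125 - 32)*124 = 93*124 = 11532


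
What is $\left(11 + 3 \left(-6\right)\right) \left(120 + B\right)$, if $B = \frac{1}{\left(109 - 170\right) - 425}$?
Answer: $- \frac{408233}{486} \approx -839.99$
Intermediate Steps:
$B = - \frac{1}{486}$ ($B = \frac{1}{\left(109 - 170\right) - 425} = \frac{1}{-61 - 425} = \frac{1}{-486} = - \frac{1}{486} \approx -0.0020576$)
$\left(11 + 3 \left(-6\right)\right) \left(120 + B\right) = \left(11 + 3 \left(-6\right)\right) \left(120 - \frac{1}{486}\right) = \left(11 - 18\right) \frac{58319}{486} = \left(-7\right) \frac{58319}{486} = - \frac{408233}{486}$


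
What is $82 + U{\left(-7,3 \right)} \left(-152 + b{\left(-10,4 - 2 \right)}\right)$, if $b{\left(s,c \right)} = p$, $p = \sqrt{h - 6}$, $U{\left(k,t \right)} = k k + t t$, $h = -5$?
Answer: $-8734 + 58 i \sqrt{11} \approx -8734.0 + 192.36 i$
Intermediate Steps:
$U{\left(k,t \right)} = k^{2} + t^{2}$
$p = i \sqrt{11}$ ($p = \sqrt{-5 - 6} = \sqrt{-11} = i \sqrt{11} \approx 3.3166 i$)
$b{\left(s,c \right)} = i \sqrt{11}$
$82 + U{\left(-7,3 \right)} \left(-152 + b{\left(-10,4 - 2 \right)}\right) = 82 + \left(\left(-7\right)^{2} + 3^{2}\right) \left(-152 + i \sqrt{11}\right) = 82 + \left(49 + 9\right) \left(-152 + i \sqrt{11}\right) = 82 + 58 \left(-152 + i \sqrt{11}\right) = 82 - \left(8816 - 58 i \sqrt{11}\right) = -8734 + 58 i \sqrt{11}$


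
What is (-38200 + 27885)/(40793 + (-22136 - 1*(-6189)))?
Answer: -10315/24846 ≈ -0.41516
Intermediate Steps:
(-38200 + 27885)/(40793 + (-22136 - 1*(-6189))) = -10315/(40793 + (-22136 + 6189)) = -10315/(40793 - 15947) = -10315/24846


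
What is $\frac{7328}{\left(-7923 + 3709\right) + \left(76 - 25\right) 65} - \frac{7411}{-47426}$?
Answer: $- \frac{340875239}{42635974} \approx -7.995$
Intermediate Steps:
$\frac{7328}{\left(-7923 + 3709\right) + \left(76 - 25\right) 65} - \frac{7411}{-47426} = \frac{7328}{-4214 + 51 \cdot 65} - - \frac{7411}{47426} = \frac{7328}{-4214 + 3315} + \frac{7411}{47426} = \frac{7328}{-899} + \frac{7411}{47426} = 7328 \left(- \frac{1}{899}\right) + \frac{7411}{47426} = - \frac{7328}{899} + \frac{7411}{47426} = - \frac{340875239}{42635974}$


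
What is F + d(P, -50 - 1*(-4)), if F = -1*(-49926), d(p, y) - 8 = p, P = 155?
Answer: 50089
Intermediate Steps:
d(p, y) = 8 + p
F = 49926
F + d(P, -50 - 1*(-4)) = 49926 + (8 + 155) = 49926 + 163 = 50089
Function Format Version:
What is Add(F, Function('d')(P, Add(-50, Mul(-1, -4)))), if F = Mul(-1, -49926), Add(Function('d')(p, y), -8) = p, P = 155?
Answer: 50089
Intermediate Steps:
Function('d')(p, y) = Add(8, p)
F = 49926
Add(F, Function('d')(P, Add(-50, Mul(-1, -4)))) = Add(49926, Add(8, 155)) = Add(49926, 163) = 50089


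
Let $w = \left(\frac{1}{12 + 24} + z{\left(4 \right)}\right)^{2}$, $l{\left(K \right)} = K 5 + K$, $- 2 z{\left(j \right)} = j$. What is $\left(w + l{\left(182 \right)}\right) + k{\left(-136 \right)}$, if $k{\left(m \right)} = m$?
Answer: $\frac{1244017}{1296} \approx 959.89$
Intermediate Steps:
$z{\left(j \right)} = - \frac{j}{2}$
$l{\left(K \right)} = 6 K$ ($l{\left(K \right)} = 5 K + K = 6 K$)
$w = \frac{5041}{1296}$ ($w = \left(\frac{1}{12 + 24} - 2\right)^{2} = \left(\frac{1}{36} - 2\right)^{2} = \left(- \frac{71}{36}\right)^{2} = \frac{5041}{1296} \approx 3.8897$)
$\left(w + l{\left(182 \right)}\right) + k{\left(-136 \right)} = \left(\frac{5041}{1296} + 6 \cdot 182\right) - 136 = \left(\frac{5041}{1296} + 1092\right) - 136 = \frac{1420273}{1296} - 136 = \frac{1244017}{1296}$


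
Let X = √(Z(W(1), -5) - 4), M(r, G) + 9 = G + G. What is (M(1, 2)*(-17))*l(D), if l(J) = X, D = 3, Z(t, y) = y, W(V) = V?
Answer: 255*I ≈ 255.0*I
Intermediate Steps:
M(r, G) = -9 + 2*G (M(r, G) = -9 + (G + G) = -9 + 2*G)
X = 3*I (X = √(-5 - 4) = √(-9) = 3*I ≈ 3.0*I)
l(J) = 3*I
(M(1, 2)*(-17))*l(D) = ((-9 + 2*2)*(-17))*(3*I) = ((-9 + 4)*(-17))*(3*I) = (-5*(-17))*(3*I) = 85*(3*I) = 255*I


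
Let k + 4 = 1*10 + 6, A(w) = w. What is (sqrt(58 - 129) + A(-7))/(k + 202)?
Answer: -7/214 + I*sqrt(71)/214 ≈ -0.03271 + 0.039375*I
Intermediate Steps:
k = 12 (k = -4 + (1*10 + 6) = -4 + (10 + 6) = -4 + 16 = 12)
(sqrt(58 - 129) + A(-7))/(k + 202) = (sqrt(58 - 129) - 7)/(12 + 202) = (sqrt(-71) - 7)/214 = (I*sqrt(71) - 7)*(1/214) = (-7 + I*sqrt(71))*(1/214) = -7/214 + I*sqrt(71)/214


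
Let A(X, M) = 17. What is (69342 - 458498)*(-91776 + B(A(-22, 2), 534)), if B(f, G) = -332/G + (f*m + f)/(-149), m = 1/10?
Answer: 7104343081761722/198915 ≈ 3.5715e+10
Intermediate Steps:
m = 1/10 ≈ 0.10000
B(f, G) = -332/G - 11*f/1490 (B(f, G) = -332/G + (f*(1/10) + f)/(-149) = -332/G + (f/10 + f)*(-1/149) = -332/G + (11*f/10)*(-1/149) = -332/G - 11*f/1490)
(69342 - 458498)*(-91776 + B(A(-22, 2), 534)) = (69342 - 458498)*(-91776 + (-332/534 - 11/1490*17)) = -389156*(-91776 + (-332*1/534 - 187/1490)) = -389156*(-91776 + (-166/267 - 187/1490)) = -389156*(-91776 - 297269/397830) = -389156*(-36511543349/397830) = 7104343081761722/198915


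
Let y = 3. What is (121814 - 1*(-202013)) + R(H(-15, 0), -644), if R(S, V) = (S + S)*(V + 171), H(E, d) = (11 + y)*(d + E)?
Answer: 522487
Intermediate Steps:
H(E, d) = 14*E + 14*d (H(E, d) = (11 + 3)*(d + E) = 14*(E + d) = 14*E + 14*d)
R(S, V) = 2*S*(171 + V) (R(S, V) = (2*S)*(171 + V) = 2*S*(171 + V))
(121814 - 1*(-202013)) + R(H(-15, 0), -644) = (121814 - 1*(-202013)) + 2*(14*(-15) + 14*0)*(171 - 644) = (121814 + 202013) + 2*(-210 + 0)*(-473) = 323827 + 2*(-210)*(-473) = 323827 + 198660 = 522487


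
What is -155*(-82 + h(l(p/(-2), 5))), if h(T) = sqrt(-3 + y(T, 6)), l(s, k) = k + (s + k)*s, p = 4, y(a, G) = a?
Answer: 12710 - 310*I ≈ 12710.0 - 310.0*I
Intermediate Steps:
l(s, k) = k + s*(k + s) (l(s, k) = k + (k + s)*s = k + s*(k + s))
h(T) = sqrt(-3 + T)
-155*(-82 + h(l(p/(-2), 5))) = -155*(-82 + sqrt(-3 + (5 + (4/(-2))**2 + 5*(4/(-2))))) = -155*(-82 + sqrt(-3 + (5 + (4*(-1/2))**2 + 5*(4*(-1/2))))) = -155*(-82 + sqrt(-3 + (5 + (-2)**2 + 5*(-2)))) = -155*(-82 + sqrt(-3 + (5 + 4 - 10))) = -155*(-82 + sqrt(-3 - 1)) = -155*(-82 + sqrt(-4)) = -155*(-82 + 2*I) = 12710 - 310*I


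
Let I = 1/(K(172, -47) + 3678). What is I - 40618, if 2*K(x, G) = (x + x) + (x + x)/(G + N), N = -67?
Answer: -8910126895/219364 ≈ -40618.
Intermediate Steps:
K(x, G) = x + x/(-67 + G) (K(x, G) = ((x + x) + (x + x)/(G - 67))/2 = (2*x + (2*x)/(-67 + G))/2 = (2*x + 2*x/(-67 + G))/2 = x + x/(-67 + G))
I = 57/219364 (I = 1/(172*(-66 - 47)/(-67 - 47) + 3678) = 1/(172*(-113)/(-114) + 3678) = 1/(172*(-1/114)*(-113) + 3678) = 1/(9718/57 + 3678) = 1/(219364/57) = 57/219364 ≈ 0.00025984)
I - 40618 = 57/219364 - 40618 = -8910126895/219364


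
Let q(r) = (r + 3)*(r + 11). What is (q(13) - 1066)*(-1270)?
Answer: 866140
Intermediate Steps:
q(r) = (3 + r)*(11 + r)
(q(13) - 1066)*(-1270) = ((33 + 13² + 14*13) - 1066)*(-1270) = ((33 + 169 + 182) - 1066)*(-1270) = (384 - 1066)*(-1270) = -682*(-1270) = 866140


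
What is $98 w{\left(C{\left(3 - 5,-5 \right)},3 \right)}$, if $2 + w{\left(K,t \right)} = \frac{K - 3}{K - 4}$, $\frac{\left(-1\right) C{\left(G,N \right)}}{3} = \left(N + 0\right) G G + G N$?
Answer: $- \frac{1225}{13} \approx -94.231$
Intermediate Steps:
$C{\left(G,N \right)} = - 3 G N - 3 N G^{2}$ ($C{\left(G,N \right)} = - 3 \left(\left(N + 0\right) G G + G N\right) = - 3 \left(N G G + G N\right) = - 3 \left(G N G + G N\right) = - 3 \left(N G^{2} + G N\right) = - 3 \left(G N + N G^{2}\right) = - 3 G N - 3 N G^{2}$)
$w{\left(K,t \right)} = -2 + \frac{-3 + K}{-4 + K}$ ($w{\left(K,t \right)} = -2 + \frac{K - 3}{K - 4} = -2 + \frac{-3 + K}{-4 + K}$)
$98 w{\left(C{\left(3 - 5,-5 \right)},3 \right)} = 98 \frac{5 - \left(-3\right) \left(3 - 5\right) \left(-5\right) \left(1 + \left(3 - 5\right)\right)}{-4 - 3 \left(3 - 5\right) \left(-5\right) \left(1 + \left(3 - 5\right)\right)} = 98 \frac{5 - \left(-3\right) \left(-2\right) \left(-5\right) \left(1 - 2\right)}{-4 - \left(-6\right) \left(-5\right) \left(1 - 2\right)} = 98 \frac{5 - \left(-3\right) \left(-2\right) \left(-5\right) \left(-1\right)}{-4 - \left(-6\right) \left(-5\right) \left(-1\right)} = 98 \frac{5 - 30}{-4 + 30} = 98 \frac{5 - 30}{26} = 98 \cdot \frac{1}{26} \left(-25\right) = 98 \left(- \frac{25}{26}\right) = - \frac{1225}{13}$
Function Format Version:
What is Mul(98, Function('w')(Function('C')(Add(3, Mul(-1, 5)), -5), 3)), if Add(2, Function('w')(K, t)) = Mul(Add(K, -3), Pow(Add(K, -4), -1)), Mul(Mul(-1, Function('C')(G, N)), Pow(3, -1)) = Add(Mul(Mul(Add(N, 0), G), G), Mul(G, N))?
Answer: Rational(-1225, 13) ≈ -94.231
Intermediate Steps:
Function('C')(G, N) = Add(Mul(-3, G, N), Mul(-3, N, Pow(G, 2))) (Function('C')(G, N) = Mul(-3, Add(Mul(Mul(Add(N, 0), G), G), Mul(G, N))) = Mul(-3, Add(Mul(Mul(N, G), G), Mul(G, N))) = Mul(-3, Add(Mul(Mul(G, N), G), Mul(G, N))) = Mul(-3, Add(Mul(N, Pow(G, 2)), Mul(G, N))) = Mul(-3, Add(Mul(G, N), Mul(N, Pow(G, 2)))) = Add(Mul(-3, G, N), Mul(-3, N, Pow(G, 2))))
Function('w')(K, t) = Add(-2, Mul(Pow(Add(-4, K), -1), Add(-3, K))) (Function('w')(K, t) = Add(-2, Mul(Add(K, -3), Pow(Add(K, -4), -1))) = Add(-2, Mul(Add(-3, K), Pow(Add(-4, K), -1))) = Add(-2, Mul(Pow(Add(-4, K), -1), Add(-3, K))))
Mul(98, Function('w')(Function('C')(Add(3, Mul(-1, 5)), -5), 3)) = Mul(98, Mul(Pow(Add(-4, Mul(-3, Add(3, Mul(-1, 5)), -5, Add(1, Add(3, Mul(-1, 5))))), -1), Add(5, Mul(-1, Mul(-3, Add(3, Mul(-1, 5)), -5, Add(1, Add(3, Mul(-1, 5)))))))) = Mul(98, Mul(Pow(Add(-4, Mul(-3, Add(3, -5), -5, Add(1, Add(3, -5)))), -1), Add(5, Mul(-1, Mul(-3, Add(3, -5), -5, Add(1, Add(3, -5))))))) = Mul(98, Mul(Pow(Add(-4, Mul(-3, -2, -5, Add(1, -2))), -1), Add(5, Mul(-1, Mul(-3, -2, -5, Add(1, -2)))))) = Mul(98, Mul(Pow(Add(-4, Mul(-3, -2, -5, -1)), -1), Add(5, Mul(-1, Mul(-3, -2, -5, -1))))) = Mul(98, Mul(Pow(Add(-4, 30), -1), Add(5, Mul(-1, 30)))) = Mul(98, Mul(Pow(26, -1), Add(5, -30))) = Mul(98, Mul(Rational(1, 26), -25)) = Mul(98, Rational(-25, 26)) = Rational(-1225, 13)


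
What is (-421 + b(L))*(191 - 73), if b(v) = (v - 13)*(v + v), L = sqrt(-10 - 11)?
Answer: -54634 - 3068*I*sqrt(21) ≈ -54634.0 - 14059.0*I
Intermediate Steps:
L = I*sqrt(21) (L = sqrt(-21) = I*sqrt(21) ≈ 4.5826*I)
b(v) = 2*v*(-13 + v) (b(v) = (-13 + v)*(2*v) = 2*v*(-13 + v))
(-421 + b(L))*(191 - 73) = (-421 + 2*(I*sqrt(21))*(-13 + I*sqrt(21)))*(191 - 73) = (-421 + 2*I*sqrt(21)*(-13 + I*sqrt(21)))*118 = -49678 + 236*I*sqrt(21)*(-13 + I*sqrt(21))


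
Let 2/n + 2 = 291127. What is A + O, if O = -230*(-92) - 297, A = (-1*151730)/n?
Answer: -22086177262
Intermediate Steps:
n = 2/291125 (n = 2/(-2 + 291127) = 2/291125 ≈ 6.8699e-6)
A = -22086198125 (A = (-1*151730)/(2/291125) = -151730*291125/2 = -22086198125)
O = 20863 (O = 21160 - 297 = 20863)
A + O = -22086198125 + 20863 = -22086177262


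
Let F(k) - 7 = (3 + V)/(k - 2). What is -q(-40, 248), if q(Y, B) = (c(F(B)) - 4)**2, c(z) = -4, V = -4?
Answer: -64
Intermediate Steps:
F(k) = 7 - 1/(-2 + k) (F(k) = 7 + (3 - 4)/(k - 2) = 7 - 1/(-2 + k))
q(Y, B) = 64 (q(Y, B) = (-4 - 4)**2 = (-8)**2 = 64)
-q(-40, 248) = -1*64 = -64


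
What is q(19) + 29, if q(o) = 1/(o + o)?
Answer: 1103/38 ≈ 29.026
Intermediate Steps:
q(o) = 1/(2*o)
q(19) + 29 = (1/2)/19 + 29 = (1/2)*(1/19) + 29 = 1/38 + 29 = 1103/38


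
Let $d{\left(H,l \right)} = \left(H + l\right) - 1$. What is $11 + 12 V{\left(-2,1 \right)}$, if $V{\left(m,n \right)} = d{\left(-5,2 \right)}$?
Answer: $-37$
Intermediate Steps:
$d{\left(H,l \right)} = -1 + H + l$
$V{\left(m,n \right)} = -4$ ($V{\left(m,n \right)} = -1 - 5 + 2 = -4$)
$11 + 12 V{\left(-2,1 \right)} = 11 + 12 \left(-4\right) = 11 - 48 = -37$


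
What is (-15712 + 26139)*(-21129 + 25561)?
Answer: 46212464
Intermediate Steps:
(-15712 + 26139)*(-21129 + 25561) = 10427*4432 = 46212464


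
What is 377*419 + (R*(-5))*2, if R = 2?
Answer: 157943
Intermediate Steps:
377*419 + (R*(-5))*2 = 377*419 + (2*(-5))*2 = 157963 - 10*2 = 157963 - 20 = 157943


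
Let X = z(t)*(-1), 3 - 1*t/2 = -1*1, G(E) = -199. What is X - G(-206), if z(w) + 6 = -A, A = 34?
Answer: 239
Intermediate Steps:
t = 8 (t = 6 - (-2) = 6 - 2*(-1) = 6 + 2 = 8)
z(w) = -40 (z(w) = -6 - 1*34 = -6 - 34 = -40)
X = 40 (X = -40*(-1) = 40)
X - G(-206) = 40 - 1*(-199) = 40 + 199 = 239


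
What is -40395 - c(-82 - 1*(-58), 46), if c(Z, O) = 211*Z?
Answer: -35331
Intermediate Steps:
-40395 - c(-82 - 1*(-58), 46) = -40395 - 211*(-82 - 1*(-58)) = -40395 - 211*(-82 + 58) = -40395 - 211*(-24) = -40395 - 1*(-5064) = -40395 + 5064 = -35331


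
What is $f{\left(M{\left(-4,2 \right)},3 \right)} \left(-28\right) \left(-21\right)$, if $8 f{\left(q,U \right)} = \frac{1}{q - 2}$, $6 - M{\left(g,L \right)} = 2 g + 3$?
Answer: $\frac{49}{6} \approx 8.1667$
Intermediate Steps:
$M{\left(g,L \right)} = 3 - 2 g$ ($M{\left(g,L \right)} = 6 - \left(2 g + 3\right) = 6 - \left(3 + 2 g\right) = 3 - 2 g$)
$f{\left(q,U \right)} = \frac{1}{8 \left(-2 + q\right)}$ ($f{\left(q,U \right)} = \frac{1}{8 \left(q - 2\right)} = \frac{1}{8 \left(-2 + q\right)}$)
$f{\left(M{\left(-4,2 \right)},3 \right)} \left(-28\right) \left(-21\right) = \frac{1}{8 \left(-2 + \left(3 - -8\right)\right)} \left(-28\right) \left(-21\right) = \frac{1}{8 \left(-2 + \left(3 + 8\right)\right)} \left(-28\right) \left(-21\right) = \frac{1}{8 \left(-2 + 11\right)} \left(-28\right) \left(-21\right) = \frac{1}{8 \cdot 9} \left(-28\right) \left(-21\right) = \frac{1}{8} \cdot \frac{1}{9} \left(-28\right) \left(-21\right) = \frac{1}{72} \left(-28\right) \left(-21\right) = \left(- \frac{7}{18}\right) \left(-21\right) = \frac{49}{6}$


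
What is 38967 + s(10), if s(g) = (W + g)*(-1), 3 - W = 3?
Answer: 38957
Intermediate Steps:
W = 0 (W = 3 - 1*3 = 3 - 3 = 0)
s(g) = -g (s(g) = (0 + g)*(-1) = g*(-1) = -g)
38967 + s(10) = 38967 - 1*10 = 38967 - 10 = 38957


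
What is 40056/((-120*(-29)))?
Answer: 1669/145 ≈ 11.510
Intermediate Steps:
40056/((-120*(-29))) = 40056/3480 = 40056*(1/3480) = 1669/145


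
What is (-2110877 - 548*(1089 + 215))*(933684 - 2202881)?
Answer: 3586076778393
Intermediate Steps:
(-2110877 - 548*(1089 + 215))*(933684 - 2202881) = (-2110877 - 548*1304)*(-1269197) = (-2110877 - 714592)*(-1269197) = -2825469*(-1269197) = 3586076778393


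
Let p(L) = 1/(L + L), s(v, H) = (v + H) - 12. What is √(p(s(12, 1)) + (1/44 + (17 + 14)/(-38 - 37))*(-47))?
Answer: √2053689/330 ≈ 4.3426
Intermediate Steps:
s(v, H) = -12 + H + v (s(v, H) = (H + v) - 12 = -12 + H + v)
p(L) = 1/(2*L)
√(p(s(12, 1)) + (1/44 + (17 + 14)/(-38 - 37))*(-47)) = √(1/(2*(-12 + 1 + 12)) + (1/44 + (17 + 14)/(-38 - 37))*(-47)) = √((½)/1 + (1/44 + 31/(-75))*(-47)) = √((½)*1 + (1/44 + 31*(-1/75))*(-47)) = √(½ + (1/44 - 31/75)*(-47)) = √(½ - 1289/3300*(-47)) = √(½ + 60583/3300) = √(62233/3300) = √2053689/330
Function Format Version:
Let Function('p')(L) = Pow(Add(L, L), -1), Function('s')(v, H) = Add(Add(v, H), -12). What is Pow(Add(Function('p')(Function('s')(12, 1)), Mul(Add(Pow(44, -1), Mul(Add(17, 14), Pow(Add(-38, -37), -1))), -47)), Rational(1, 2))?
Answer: Mul(Rational(1, 330), Pow(2053689, Rational(1, 2))) ≈ 4.3426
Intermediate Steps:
Function('s')(v, H) = Add(-12, H, v) (Function('s')(v, H) = Add(Add(H, v), -12) = Add(-12, H, v))
Function('p')(L) = Mul(Rational(1, 2), Pow(L, -1)) (Function('p')(L) = Pow(Mul(2, L), -1) = Mul(Rational(1, 2), Pow(L, -1)))
Pow(Add(Function('p')(Function('s')(12, 1)), Mul(Add(Pow(44, -1), Mul(Add(17, 14), Pow(Add(-38, -37), -1))), -47)), Rational(1, 2)) = Pow(Add(Mul(Rational(1, 2), Pow(Add(-12, 1, 12), -1)), Mul(Add(Pow(44, -1), Mul(Add(17, 14), Pow(Add(-38, -37), -1))), -47)), Rational(1, 2)) = Pow(Add(Mul(Rational(1, 2), Pow(1, -1)), Mul(Add(Rational(1, 44), Mul(31, Pow(-75, -1))), -47)), Rational(1, 2)) = Pow(Add(Mul(Rational(1, 2), 1), Mul(Add(Rational(1, 44), Mul(31, Rational(-1, 75))), -47)), Rational(1, 2)) = Pow(Add(Rational(1, 2), Mul(Add(Rational(1, 44), Rational(-31, 75)), -47)), Rational(1, 2)) = Pow(Add(Rational(1, 2), Mul(Rational(-1289, 3300), -47)), Rational(1, 2)) = Pow(Add(Rational(1, 2), Rational(60583, 3300)), Rational(1, 2)) = Pow(Rational(62233, 3300), Rational(1, 2)) = Mul(Rational(1, 330), Pow(2053689, Rational(1, 2)))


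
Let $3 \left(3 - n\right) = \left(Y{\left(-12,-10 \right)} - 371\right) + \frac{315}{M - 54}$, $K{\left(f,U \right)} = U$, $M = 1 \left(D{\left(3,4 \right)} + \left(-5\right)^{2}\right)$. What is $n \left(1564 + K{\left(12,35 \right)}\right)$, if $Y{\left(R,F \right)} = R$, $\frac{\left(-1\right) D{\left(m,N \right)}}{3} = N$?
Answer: $213031$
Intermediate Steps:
$D{\left(m,N \right)} = - 3 N$
$M = 13$ ($M = 1 \left(\left(-3\right) 4 + \left(-5\right)^{2}\right) = 1 \left(-12 + 25\right) = 1 \cdot 13 = 13$)
$n = \frac{16387}{123}$ ($n = 3 - \frac{\left(-12 - 371\right) + \frac{315}{13 - 54}}{3} = 3 - \frac{-383 + \frac{315}{-41}}{3} = 3 - \frac{-383 + 315 \left(- \frac{1}{41}\right)}{3} = 3 - \frac{-383 - \frac{315}{41}}{3} = 3 - - \frac{16018}{123} = 3 + \frac{16018}{123} = \frac{16387}{123} \approx 133.23$)
$n \left(1564 + K{\left(12,35 \right)}\right) = \frac{16387 \left(1564 + 35\right)}{123} = \frac{16387}{123} \cdot 1599 = 213031$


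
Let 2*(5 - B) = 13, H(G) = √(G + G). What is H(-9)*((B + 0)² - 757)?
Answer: -9057*I*√2/4 ≈ -3202.1*I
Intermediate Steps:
H(G) = √2*√G (H(G) = √(2*G) = √2*√G)
B = -3/2 (B = 5 - ½*13 = 5 - 13/2 = -3/2 ≈ -1.5000)
H(-9)*((B + 0)² - 757) = (√2*√(-9))*((-3/2 + 0)² - 757) = (√2*(3*I))*((-3/2)² - 757) = (3*I*√2)*(9/4 - 757) = (3*I*√2)*(-3019/4) = -9057*I*√2/4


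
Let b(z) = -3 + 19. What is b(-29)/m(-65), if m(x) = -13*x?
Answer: 16/845 ≈ 0.018935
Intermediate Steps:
b(z) = 16
b(-29)/m(-65) = 16/((-13*(-65))) = 16/845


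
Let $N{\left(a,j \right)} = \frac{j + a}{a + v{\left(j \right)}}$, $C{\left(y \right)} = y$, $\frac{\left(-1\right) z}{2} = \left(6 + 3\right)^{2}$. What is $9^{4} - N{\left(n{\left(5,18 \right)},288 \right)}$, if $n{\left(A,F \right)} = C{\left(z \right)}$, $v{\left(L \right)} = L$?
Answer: $6560$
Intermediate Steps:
$z = -162$ ($z = - 2 \left(6 + 3\right)^{2} = - 2 \cdot 9^{2} = \left(-2\right) 81 = -162$)
$n{\left(A,F \right)} = -162$
$N{\left(a,j \right)} = 1$ ($N{\left(a,j \right)} = \frac{j + a}{a + j} = \frac{a + j}{a + j} = 1$)
$9^{4} - N{\left(n{\left(5,18 \right)},288 \right)} = 9^{4} - 1 = 6561 - 1 = 6560$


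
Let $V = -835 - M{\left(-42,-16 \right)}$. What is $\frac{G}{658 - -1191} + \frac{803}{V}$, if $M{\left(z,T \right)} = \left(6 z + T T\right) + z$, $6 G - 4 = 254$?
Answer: $- \frac{33732}{34271} \approx -0.98427$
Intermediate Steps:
$G = 43$ ($G = \frac{2}{3} + \frac{1}{6} \cdot 254 = \frac{2}{3} + \frac{127}{3} = 43$)
$M{\left(z,T \right)} = T^{2} + 7 z$ ($M{\left(z,T \right)} = \left(6 z + T^{2}\right) + z = \left(T^{2} + 6 z\right) + z = T^{2} + 7 z$)
$V = -797$ ($V = -835 - \left(\left(-16\right)^{2} + 7 \left(-42\right)\right) = -835 - \left(256 - 294\right) = -835 - -38 = -835 + 38 = -797$)
$\frac{G}{658 - -1191} + \frac{803}{V} = \frac{43}{658 - -1191} + \frac{803}{-797} = \frac{43}{658 + 1191} + 803 \left(- \frac{1}{797}\right) = \frac{43}{1849} - \frac{803}{797} = 43 \cdot \frac{1}{1849} - \frac{803}{797} = \frac{1}{43} - \frac{803}{797} = - \frac{33732}{34271}$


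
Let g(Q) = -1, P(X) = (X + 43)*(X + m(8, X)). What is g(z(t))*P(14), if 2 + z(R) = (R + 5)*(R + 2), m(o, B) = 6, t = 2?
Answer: -1140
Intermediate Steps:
P(X) = (6 + X)*(43 + X) (P(X) = (X + 43)*(X + 6) = (43 + X)*(6 + X) = (6 + X)*(43 + X))
z(R) = -2 + (2 + R)*(5 + R) (z(R) = -2 + (R + 5)*(R + 2) = -2 + (5 + R)*(2 + R) = -2 + (2 + R)*(5 + R))
g(z(t))*P(14) = -(258 + 14² + 49*14) = -(258 + 196 + 686) = -1*1140 = -1140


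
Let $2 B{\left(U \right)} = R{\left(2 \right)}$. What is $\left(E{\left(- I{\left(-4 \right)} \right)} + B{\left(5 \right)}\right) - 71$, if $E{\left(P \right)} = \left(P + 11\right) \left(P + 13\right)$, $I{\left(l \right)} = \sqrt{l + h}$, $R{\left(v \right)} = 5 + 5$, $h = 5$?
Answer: $54$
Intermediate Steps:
$R{\left(v \right)} = 10$
$I{\left(l \right)} = \sqrt{5 + l}$ ($I{\left(l \right)} = \sqrt{l + 5} = \sqrt{5 + l}$)
$B{\left(U \right)} = 5$ ($B{\left(U \right)} = \frac{1}{2} \cdot 10 = 5$)
$E{\left(P \right)} = \left(11 + P\right) \left(13 + P\right)$
$\left(E{\left(- I{\left(-4 \right)} \right)} + B{\left(5 \right)}\right) - 71 = \left(\left(143 + \left(- \sqrt{5 - 4}\right)^{2} + 24 \left(- \sqrt{5 - 4}\right)\right) + 5\right) - 71 = \left(\left(143 + \left(- \sqrt{1}\right)^{2} + 24 \left(- \sqrt{1}\right)\right) + 5\right) - 71 = \left(\left(143 + \left(\left(-1\right) 1\right)^{2} + 24 \left(\left(-1\right) 1\right)\right) + 5\right) - 71 = \left(\left(143 + \left(-1\right)^{2} + 24 \left(-1\right)\right) + 5\right) - 71 = \left(\left(143 + 1 - 24\right) + 5\right) - 71 = \left(120 + 5\right) - 71 = 125 - 71 = 54$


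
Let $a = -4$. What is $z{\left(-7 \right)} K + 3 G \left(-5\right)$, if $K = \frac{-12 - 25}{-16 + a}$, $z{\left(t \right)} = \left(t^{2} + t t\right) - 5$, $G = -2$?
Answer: $\frac{4041}{20} \approx 202.05$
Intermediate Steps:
$z{\left(t \right)} = -5 + 2 t^{2}$ ($z{\left(t \right)} = \left(t^{2} + t^{2}\right) - 5 = 2 t^{2} - 5 = -5 + 2 t^{2}$)
$K = \frac{37}{20}$ ($K = \frac{-12 - 25}{-16 - 4} = - \frac{37}{-20} = \left(-37\right) \left(- \frac{1}{20}\right) = \frac{37}{20} \approx 1.85$)
$z{\left(-7 \right)} K + 3 G \left(-5\right) = \left(-5 + 2 \left(-7\right)^{2}\right) \frac{37}{20} + 3 \left(-2\right) \left(-5\right) = \left(-5 + 2 \cdot 49\right) \frac{37}{20} - -30 = \left(-5 + 98\right) \frac{37}{20} + 30 = 93 \cdot \frac{37}{20} + 30 = \frac{3441}{20} + 30 = \frac{4041}{20}$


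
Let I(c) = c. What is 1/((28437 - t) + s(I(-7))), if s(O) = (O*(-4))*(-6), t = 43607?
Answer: -1/15338 ≈ -6.5198e-5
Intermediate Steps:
s(O) = 24*O (s(O) = -4*O*(-6) = 24*O)
1/((28437 - t) + s(I(-7))) = 1/((28437 - 1*43607) + 24*(-7)) = 1/((28437 - 43607) - 168) = 1/(-15170 - 168) = 1/(-15338) = -1/15338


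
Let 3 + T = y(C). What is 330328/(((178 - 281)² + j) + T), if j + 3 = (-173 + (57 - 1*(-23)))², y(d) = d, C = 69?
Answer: 330328/19321 ≈ 17.097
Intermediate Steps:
T = 66 (T = -3 + 69 = 66)
j = 8646 (j = -3 + (-173 + (57 - 1*(-23)))² = -3 + (-173 + (57 + 23))² = -3 + (-173 + 80)² = -3 + (-93)² = -3 + 8649 = 8646)
330328/(((178 - 281)² + j) + T) = 330328/(((178 - 281)² + 8646) + 66) = 330328/(((-103)² + 8646) + 66) = 330328/((10609 + 8646) + 66) = 330328/(19255 + 66) = 330328/19321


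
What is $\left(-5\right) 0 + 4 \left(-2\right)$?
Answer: $-8$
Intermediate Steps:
$\left(-5\right) 0 + 4 \left(-2\right) = 0 - 8 = -8$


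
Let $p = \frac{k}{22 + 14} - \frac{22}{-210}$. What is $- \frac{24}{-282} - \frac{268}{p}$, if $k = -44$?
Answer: $\frac{992287}{4136} \approx 239.91$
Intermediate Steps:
$p = - \frac{352}{315}$ ($p = - \frac{44}{22 + 14} - \frac{22}{-210} = - \frac{44}{36} - - \frac{11}{105} = \left(-44\right) \frac{1}{36} + \frac{11}{105} = - \frac{11}{9} + \frac{11}{105} = - \frac{352}{315} \approx -1.1175$)
$- \frac{24}{-282} - \frac{268}{p} = - \frac{24}{-282} - \frac{268}{- \frac{352}{315}} = \left(-24\right) \left(- \frac{1}{282}\right) - - \frac{21105}{88} = \frac{4}{47} + \frac{21105}{88} = \frac{992287}{4136}$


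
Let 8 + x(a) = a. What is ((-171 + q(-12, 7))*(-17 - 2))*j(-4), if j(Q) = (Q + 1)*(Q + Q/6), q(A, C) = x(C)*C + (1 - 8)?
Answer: 49210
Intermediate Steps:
x(a) = -8 + a
q(A, C) = -7 + C*(-8 + C) (q(A, C) = (-8 + C)*C + (1 - 8) = C*(-8 + C) - 7 = -7 + C*(-8 + C))
j(Q) = 7*Q*(1 + Q)/6 (j(Q) = (1 + Q)*(Q + Q*(⅙)) = (1 + Q)*(Q + Q/6) = (1 + Q)*(7*Q/6) = 7*Q*(1 + Q)/6)
((-171 + q(-12, 7))*(-17 - 2))*j(-4) = ((-171 + (-7 + 7*(-8 + 7)))*(-17 - 2))*((7/6)*(-4)*(1 - 4)) = ((-171 + (-7 + 7*(-1)))*(-19))*((7/6)*(-4)*(-3)) = ((-171 + (-7 - 7))*(-19))*14 = ((-171 - 14)*(-19))*14 = -185*(-19)*14 = 3515*14 = 49210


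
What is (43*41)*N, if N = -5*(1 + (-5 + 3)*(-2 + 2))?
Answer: -8815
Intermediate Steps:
N = -5 (N = -5*(1 - 2*0) = -5*(1 + 0) = -5*1 = -5)
(43*41)*N = (43*41)*(-5) = 1763*(-5) = -8815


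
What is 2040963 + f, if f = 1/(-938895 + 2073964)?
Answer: 2316633831448/1135069 ≈ 2.0410e+6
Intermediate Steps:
f = 1/1135069 ≈ 8.8100e-7
2040963 + f = 2040963 + 1/1135069 = 2316633831448/1135069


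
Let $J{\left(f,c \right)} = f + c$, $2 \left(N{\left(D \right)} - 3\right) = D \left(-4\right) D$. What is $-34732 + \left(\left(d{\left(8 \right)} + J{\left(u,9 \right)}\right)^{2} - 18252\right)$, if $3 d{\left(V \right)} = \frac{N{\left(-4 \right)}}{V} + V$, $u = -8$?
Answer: $- \frac{30515303}{576} \approx -52978.0$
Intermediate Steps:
$N{\left(D \right)} = 3 - 2 D^{2}$ ($N{\left(D \right)} = 3 + \frac{D \left(-4\right) D}{2} = 3 + \frac{- 4 D D}{2} = 3 + \frac{\left(-4\right) D^{2}}{2} = 3 - 2 D^{2}$)
$d{\left(V \right)} = - \frac{29}{3 V} + \frac{V}{3}$ ($d{\left(V \right)} = \frac{\frac{3 - 2 \left(-4\right)^{2}}{V} + V}{3} = \frac{\frac{3 - 32}{V} + V}{3} = \frac{- \frac{29}{V} + V}{3} = \frac{V - \frac{29}{V}}{3} = - \frac{29}{3 V} + \frac{V}{3}$)
$J{\left(f,c \right)} = c + f$
$-34732 + \left(\left(d{\left(8 \right)} + J{\left(u,9 \right)}\right)^{2} - 18252\right) = -34732 + \left(\left(\frac{-29 + 8^{2}}{3 \cdot 8} + \left(9 - 8\right)\right)^{2} - 18252\right) = -34732 - \left(18252 - \left(\frac{1}{3} \cdot \frac{1}{8} \left(-29 + 64\right) + 1\right)^{2}\right) = -34732 - \left(18252 - \left(\frac{1}{3} \cdot \frac{1}{8} \cdot 35 + 1\right)^{2}\right) = -34732 - \left(18252 - \left(\frac{35}{24} + 1\right)^{2}\right) = -34732 - \left(18252 - \left(\frac{59}{24}\right)^{2}\right) = -34732 + \left(\frac{3481}{576} - 18252\right) = -34732 - \frac{10509671}{576} = - \frac{30515303}{576}$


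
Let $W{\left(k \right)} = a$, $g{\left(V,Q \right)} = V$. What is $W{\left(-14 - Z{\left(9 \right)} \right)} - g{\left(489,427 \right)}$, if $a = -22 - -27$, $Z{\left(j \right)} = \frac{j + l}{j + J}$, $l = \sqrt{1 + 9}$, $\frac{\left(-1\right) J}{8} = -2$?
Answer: $-484$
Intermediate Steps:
$J = 16$ ($J = \left(-8\right) \left(-2\right) = 16$)
$l = \sqrt{10} \approx 3.1623$
$Z{\left(j \right)} = \frac{j + \sqrt{10}}{16 + j}$ ($Z{\left(j \right)} = \frac{j + \sqrt{10}}{j + 16} = \frac{j + \sqrt{10}}{16 + j}$)
$a = 5$ ($a = -22 + 27 = 5$)
$W{\left(k \right)} = 5$
$W{\left(-14 - Z{\left(9 \right)} \right)} - g{\left(489,427 \right)} = 5 - 489 = -484$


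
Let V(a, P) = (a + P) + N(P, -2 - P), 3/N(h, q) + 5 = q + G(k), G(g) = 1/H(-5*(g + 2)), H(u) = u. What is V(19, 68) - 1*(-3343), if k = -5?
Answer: 3855275/1124 ≈ 3430.0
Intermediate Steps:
G(g) = 1/(-10 - 5*g) (G(g) = 1/(-5*(g + 2)) = 1/(-5*(2 + g)) = 1/(-10 - 5*g))
N(h, q) = 3/(-74/15 + q) (N(h, q) = 3/(-5 + (q - 1/(10 + 5*(-5)))) = 3/(-5 + (q - 1/(10 - 25))) = 3/(-5 + (q - 1/(-15))) = 3/(-5 + (q - 1*(-1/15))) = 3/(-5 + (q + 1/15)) = 3/(-5 + (1/15 + q)) = 3/(-74/15 + q))
V(a, P) = P + a + 45/(-104 - 15*P) (V(a, P) = (a + P) + 45/(-74 + 15*(-2 - P)) = (P + a) + 45/(-74 + (-30 - 15*P)) = (P + a) + 45/(-104 - 15*P) = P + a + 45/(-104 - 15*P))
V(19, 68) - 1*(-3343) = (-45 + (104 + 15*68)*(68 + 19))/(104 + 15*68) - 1*(-3343) = (-45 + (104 + 1020)*87)/(104 + 1020) + 3343 = (-45 + 1124*87)/1124 + 3343 = (-45 + 97788)/1124 + 3343 = (1/1124)*97743 + 3343 = 97743/1124 + 3343 = 3855275/1124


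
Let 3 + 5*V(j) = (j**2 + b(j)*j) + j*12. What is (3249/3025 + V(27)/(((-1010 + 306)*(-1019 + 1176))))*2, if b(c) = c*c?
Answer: 31505637/15197600 ≈ 2.0731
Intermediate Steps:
b(c) = c**2
V(j) = -3/5 + j**2/5 + j**3/5 + 12*j/5 (V(j) = -3/5 + ((j**2 + j**2*j) + j*12)/5 = -3/5 + ((j**2 + j**3) + 12*j)/5 = -3/5 + (j**2 + j**3 + 12*j)/5 = -3/5 + (j**2/5 + j**3/5 + 12*j/5) = -3/5 + j**2/5 + j**3/5 + 12*j/5)
(3249/3025 + V(27)/(((-1010 + 306)*(-1019 + 1176))))*2 = (3249/3025 + (-3/5 + (1/5)*27**2 + (1/5)*27**3 + (12/5)*27)/(((-1010 + 306)*(-1019 + 1176))))*2 = (3249*(1/3025) + (-3/5 + (1/5)*729 + (1/5)*19683 + 324/5)/((-704*157)))*2 = (3249/3025 + (-3/5 + 729/5 + 19683/5 + 324/5)/(-110528))*2 = (3249/3025 + (20733/5)*(-1/110528))*2 = (3249/3025 - 20733/552640)*2 = (31505637/30395200)*2 = 31505637/15197600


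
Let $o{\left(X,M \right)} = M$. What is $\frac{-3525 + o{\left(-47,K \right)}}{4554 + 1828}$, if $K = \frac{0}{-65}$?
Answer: $- \frac{3525}{6382} \approx -0.55233$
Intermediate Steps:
$K = 0$ ($K = 0 \left(- \frac{1}{65}\right) = 0$)
$\frac{-3525 + o{\left(-47,K \right)}}{4554 + 1828} = \frac{-3525 + 0}{4554 + 1828} = - \frac{3525}{6382}$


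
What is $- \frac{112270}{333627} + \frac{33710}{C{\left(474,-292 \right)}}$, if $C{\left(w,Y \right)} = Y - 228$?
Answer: $- \frac{1130494657}{17348604} \approx -65.163$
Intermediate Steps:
$C{\left(w,Y \right)} = -228 + Y$ ($C{\left(w,Y \right)} = Y - 228 = -228 + Y$)
$- \frac{112270}{333627} + \frac{33710}{C{\left(474,-292 \right)}} = - \frac{112270}{333627} + \frac{33710}{-228 - 292} = \left(-112270\right) \frac{1}{333627} + \frac{33710}{-520} = - \frac{112270}{333627} + 33710 \left(- \frac{1}{520}\right) = - \frac{112270}{333627} - \frac{3371}{52} = - \frac{1130494657}{17348604}$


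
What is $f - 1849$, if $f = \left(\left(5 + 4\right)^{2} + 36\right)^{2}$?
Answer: $11840$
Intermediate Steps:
$f = 13689$ ($f = \left(9^{2} + 36\right)^{2} = \left(81 + 36\right)^{2} = 117^{2} = 13689$)
$f - 1849 = 13689 - 1849 = 11840$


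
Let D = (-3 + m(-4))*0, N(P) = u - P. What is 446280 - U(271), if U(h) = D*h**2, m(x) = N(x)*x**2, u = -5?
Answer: 446280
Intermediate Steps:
N(P) = -5 - P
m(x) = x**2*(-5 - x) (m(x) = (-5 - x)*x**2 = x**2*(-5 - x))
D = 0 (D = (-3 + (-4)**2*(-5 - 1*(-4)))*0 = (-3 + 16*(-5 + 4))*0 = (-3 + 16*(-1))*0 = (-3 - 16)*0 = -19*0 = 0)
U(h) = 0 (U(h) = 0*h**2 = 0)
446280 - U(271) = 446280 - 1*0 = 446280 + 0 = 446280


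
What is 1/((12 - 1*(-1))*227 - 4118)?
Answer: -1/1167 ≈ -0.00085690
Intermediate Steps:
1/((12 - 1*(-1))*227 - 4118) = 1/((12 + 1)*227 - 4118) = 1/(13*227 - 4118) = 1/(2951 - 4118) = 1/(-1167) = -1/1167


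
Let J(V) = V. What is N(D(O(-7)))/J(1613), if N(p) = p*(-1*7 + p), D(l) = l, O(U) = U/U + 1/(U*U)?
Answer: -14650/3872813 ≈ -0.0037828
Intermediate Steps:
O(U) = 1 + U⁻²
N(p) = p*(-7 + p)
N(D(O(-7)))/J(1613) = ((1 + (-7)⁻²)*(-7 + (1 + (-7)⁻²)))/1613 = ((1 + 1/49)*(-7 + (1 + 1/49)))*(1/1613) = (50*(-7 + 50/49)/49)*(1/1613) = ((50/49)*(-293/49))*(1/1613) = -14650/2401*1/1613 = -14650/3872813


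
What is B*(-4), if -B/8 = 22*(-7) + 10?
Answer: -4608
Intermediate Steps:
B = 1152 (B = -8*(22*(-7) + 10) = -8*(-154 + 10) = -8*(-144) = 1152)
B*(-4) = 1152*(-4) = -4608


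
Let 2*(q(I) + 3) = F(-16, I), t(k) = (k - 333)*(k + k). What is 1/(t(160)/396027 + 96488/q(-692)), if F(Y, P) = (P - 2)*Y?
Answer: 2197553823/37904660536 ≈ 0.057976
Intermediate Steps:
t(k) = 2*k*(-333 + k) (t(k) = (-333 + k)*(2*k) = 2*k*(-333 + k))
F(Y, P) = Y*(-2 + P) (F(Y, P) = (-2 + P)*Y = Y*(-2 + P))
q(I) = 13 - 8*I (q(I) = -3 + (-16*(-2 + I))/2 = -3 + (32 - 16*I)/2 = -3 + (16 - 8*I) = 13 - 8*I)
1/(t(160)/396027 + 96488/q(-692)) = 1/((2*160*(-333 + 160))/396027 + 96488/(13 - 8*(-692))) = 1/((2*160*(-173))*(1/396027) + 96488/(13 + 5536)) = 1/(-55360*1/396027 + 96488/5549) = 1/(-55360/396027 + 96488*(1/5549)) = 1/(-55360/396027 + 96488/5549) = 1/(37904660536/2197553823) = 2197553823/37904660536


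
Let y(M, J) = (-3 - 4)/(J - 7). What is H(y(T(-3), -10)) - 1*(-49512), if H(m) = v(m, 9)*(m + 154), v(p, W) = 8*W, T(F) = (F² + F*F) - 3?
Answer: 1030704/17 ≈ 60630.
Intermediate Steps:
T(F) = -3 + 2*F² (T(F) = (F² + F²) - 3 = 2*F² - 3 = -3 + 2*F²)
y(M, J) = -7/(-7 + J)
H(m) = 11088 + 72*m (H(m) = (8*9)*(m + 154) = 72*(154 + m) = 11088 + 72*m)
H(y(T(-3), -10)) - 1*(-49512) = (11088 + 72*(-7/(-7 - 10))) - 1*(-49512) = (11088 + 72*(-7/(-17))) + 49512 = (11088 + 72*(-7*(-1/17))) + 49512 = (11088 + 72*(7/17)) + 49512 = (11088 + 504/17) + 49512 = 189000/17 + 49512 = 1030704/17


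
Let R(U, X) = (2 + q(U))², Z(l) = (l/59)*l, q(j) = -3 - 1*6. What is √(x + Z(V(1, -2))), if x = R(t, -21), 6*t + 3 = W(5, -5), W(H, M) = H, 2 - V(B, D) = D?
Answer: 3*√19057/59 ≈ 7.0193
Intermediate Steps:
V(B, D) = 2 - D
t = ⅓ (t = -½ + (⅙)*5 = -½ + ⅚ = ⅓ ≈ 0.33333)
q(j) = -9 (q(j) = -3 - 6 = -9)
Z(l) = l²/59 (Z(l) = (l*(1/59))*l = (l/59)*l = l²/59)
R(U, X) = 49 (R(U, X) = (2 - 9)² = (-7)² = 49)
x = 49
√(x + Z(V(1, -2))) = √(49 + (2 - 1*(-2))²/59) = √(49 + (2 + 2)²/59) = √(49 + (1/59)*4²) = √(49 + (1/59)*16) = √(49 + 16/59) = √(2907/59) = 3*√19057/59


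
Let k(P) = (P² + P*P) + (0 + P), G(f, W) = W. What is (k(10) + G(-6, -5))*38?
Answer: 7790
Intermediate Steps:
k(P) = P + 2*P² (k(P) = (P² + P²) + P = 2*P² + P = P + 2*P²)
(k(10) + G(-6, -5))*38 = (10*(1 + 2*10) - 5)*38 = (10*(1 + 20) - 5)*38 = (10*21 - 5)*38 = (210 - 5)*38 = 205*38 = 7790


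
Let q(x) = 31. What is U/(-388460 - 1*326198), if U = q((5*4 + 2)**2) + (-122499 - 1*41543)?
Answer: 164011/714658 ≈ 0.22950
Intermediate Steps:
U = -164011 (U = 31 + (-122499 - 1*41543) = 31 + (-122499 - 41543) = 31 - 164042 = -164011)
U/(-388460 - 1*326198) = -164011/(-388460 - 1*326198) = -164011/(-388460 - 326198) = -164011/(-714658) = -164011*(-1/714658) = 164011/714658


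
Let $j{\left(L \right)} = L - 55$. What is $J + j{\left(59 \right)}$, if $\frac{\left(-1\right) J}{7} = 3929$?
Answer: $-27499$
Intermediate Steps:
$J = -27503$ ($J = \left(-7\right) 3929 = -27503$)
$j{\left(L \right)} = -55 + L$
$J + j{\left(59 \right)} = -27503 + \left(-55 + 59\right) = -27503 + 4 = -27499$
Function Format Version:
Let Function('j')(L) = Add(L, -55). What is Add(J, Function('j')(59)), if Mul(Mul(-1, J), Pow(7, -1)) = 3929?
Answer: -27499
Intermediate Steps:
J = -27503 (J = Mul(-7, 3929) = -27503)
Function('j')(L) = Add(-55, L)
Add(J, Function('j')(59)) = Add(-27503, Add(-55, 59)) = Add(-27503, 4) = -27499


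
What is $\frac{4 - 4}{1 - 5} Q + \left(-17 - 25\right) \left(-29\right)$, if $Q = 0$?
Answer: $1218$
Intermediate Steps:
$\frac{4 - 4}{1 - 5} Q + \left(-17 - 25\right) \left(-29\right) = \frac{4 - 4}{1 - 5} \cdot 0 + \left(-17 - 25\right) \left(-29\right) = \frac{0}{-4} \cdot 0 - -1218 = 0 \left(- \frac{1}{4}\right) 0 + 1218 = 0 \cdot 0 + 1218 = 0 + 1218 = 1218$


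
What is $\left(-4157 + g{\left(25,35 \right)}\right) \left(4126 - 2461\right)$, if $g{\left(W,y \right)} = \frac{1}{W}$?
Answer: $- \frac{34606692}{5} \approx -6.9213 \cdot 10^{6}$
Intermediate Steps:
$\left(-4157 + g{\left(25,35 \right)}\right) \left(4126 - 2461\right) = \left(-4157 + \frac{1}{25}\right) \left(4126 - 2461\right) = \left(-4157 + \frac{1}{25}\right) 1665 = \left(- \frac{103924}{25}\right) 1665 = - \frac{34606692}{5}$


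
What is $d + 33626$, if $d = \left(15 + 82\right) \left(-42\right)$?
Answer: $29552$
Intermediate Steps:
$d = -4074$ ($d = 97 \left(-42\right) = -4074$)
$d + 33626 = -4074 + 33626 = 29552$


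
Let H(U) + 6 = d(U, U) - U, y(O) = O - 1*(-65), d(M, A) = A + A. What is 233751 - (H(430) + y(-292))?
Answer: 233554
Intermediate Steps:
d(M, A) = 2*A
y(O) = 65 + O (y(O) = O + 65 = 65 + O)
H(U) = -6 + U (H(U) = -6 + (2*U - U) = -6 + U)
233751 - (H(430) + y(-292)) = 233751 - ((-6 + 430) + (65 - 292)) = 233751 - (424 - 227) = 233751 - 1*197 = 233751 - 197 = 233554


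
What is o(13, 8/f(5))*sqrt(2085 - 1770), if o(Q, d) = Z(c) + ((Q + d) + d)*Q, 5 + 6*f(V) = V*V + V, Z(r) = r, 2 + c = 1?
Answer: 16344*sqrt(35)/25 ≈ 3867.7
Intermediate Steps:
c = -1 (c = -2 + 1 = -1)
f(V) = -5/6 + V/6 + V**2/6 (f(V) = -5/6 + (V*V + V)/6 = -5/6 + (V**2 + V)/6 = -5/6 + (V + V**2)/6 = -5/6 + (V/6 + V**2/6) = -5/6 + V/6 + V**2/6)
o(Q, d) = -1 + Q*(Q + 2*d) (o(Q, d) = -1 + ((Q + d) + d)*Q = -1 + (Q + 2*d)*Q = -1 + Q*(Q + 2*d))
o(13, 8/f(5))*sqrt(2085 - 1770) = (-1 + 13**2 + 2*13*(8/(-5/6 + (1/6)*5 + (1/6)*5**2)))*sqrt(2085 - 1770) = (-1 + 169 + 2*13*(8/(-5/6 + 5/6 + (1/6)*25)))*sqrt(315) = (-1 + 169 + 2*13*(8/(-5/6 + 5/6 + 25/6)))*(3*sqrt(35)) = (-1 + 169 + 2*13*(8/(25/6)))*(3*sqrt(35)) = (-1 + 169 + 2*13*(8*(6/25)))*(3*sqrt(35)) = (-1 + 169 + 2*13*(48/25))*(3*sqrt(35)) = (-1 + 169 + 1248/25)*(3*sqrt(35)) = 5448*(3*sqrt(35))/25 = 16344*sqrt(35)/25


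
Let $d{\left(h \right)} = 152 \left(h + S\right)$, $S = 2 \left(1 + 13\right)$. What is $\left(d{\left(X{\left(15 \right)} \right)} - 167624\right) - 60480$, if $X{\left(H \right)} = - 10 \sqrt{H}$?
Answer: $-223848 - 1520 \sqrt{15} \approx -2.2974 \cdot 10^{5}$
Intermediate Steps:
$S = 28$ ($S = 2 \cdot 14 = 28$)
$d{\left(h \right)} = 4256 + 152 h$ ($d{\left(h \right)} = 152 \left(h + 28\right) = 152 \left(28 + h\right) = 4256 + 152 h$)
$\left(d{\left(X{\left(15 \right)} \right)} - 167624\right) - 60480 = \left(\left(4256 + 152 \left(- 10 \sqrt{15}\right)\right) - 167624\right) - 60480 = \left(\left(4256 - 1520 \sqrt{15}\right) - 167624\right) - 60480 = \left(-163368 - 1520 \sqrt{15}\right) - 60480 = -223848 - 1520 \sqrt{15}$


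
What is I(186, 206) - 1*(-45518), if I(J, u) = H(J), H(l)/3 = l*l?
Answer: 149306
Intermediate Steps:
H(l) = 3*l² (H(l) = 3*(l*l) = 3*l²)
I(J, u) = 3*J²
I(186, 206) - 1*(-45518) = 3*186² - 1*(-45518) = 3*34596 + 45518 = 103788 + 45518 = 149306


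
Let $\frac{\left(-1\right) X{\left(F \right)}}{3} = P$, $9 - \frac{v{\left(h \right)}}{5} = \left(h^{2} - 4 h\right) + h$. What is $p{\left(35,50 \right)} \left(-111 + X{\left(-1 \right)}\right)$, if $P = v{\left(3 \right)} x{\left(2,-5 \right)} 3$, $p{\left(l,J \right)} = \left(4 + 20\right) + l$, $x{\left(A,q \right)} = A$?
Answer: $-54339$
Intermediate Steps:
$p{\left(l,J \right)} = 24 + l$
$v{\left(h \right)} = 45 - 5 h^{2} + 15 h$ ($v{\left(h \right)} = 45 - 5 \left(\left(h^{2} - 4 h\right) + h\right) = 45 - 5 \left(h^{2} - 3 h\right) = 45 - \left(- 15 h + 5 h^{2}\right) = 45 - 5 h^{2} + 15 h$)
$P = 270$ ($P = \left(45 - 5 \cdot 3^{2} + 15 \cdot 3\right) 2 \cdot 3 = \left(45 - 45 + 45\right) 2 \cdot 3 = 45 \cdot 2 \cdot 3 = 90 \cdot 3 = 270$)
$X{\left(F \right)} = -810$ ($X{\left(F \right)} = \left(-3\right) 270 = -810$)
$p{\left(35,50 \right)} \left(-111 + X{\left(-1 \right)}\right) = \left(24 + 35\right) \left(-111 - 810\right) = 59 \left(-921\right) = -54339$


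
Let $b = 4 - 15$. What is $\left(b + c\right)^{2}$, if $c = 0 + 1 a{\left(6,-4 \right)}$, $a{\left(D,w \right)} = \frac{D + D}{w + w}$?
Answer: $\frac{625}{4} \approx 156.25$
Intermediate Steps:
$a{\left(D,w \right)} = \frac{D}{w}$ ($a{\left(D,w \right)} = \frac{2 D}{2 w} = 2 D \frac{1}{2 w} = \frac{D}{w}$)
$b = -11$
$c = - \frac{3}{2}$ ($c = 0 + 1 \frac{6}{-4} = 0 + 1 \cdot 6 \left(- \frac{1}{4}\right) = 0 + 1 \left(- \frac{3}{2}\right) = 0 - \frac{3}{2} = - \frac{3}{2} \approx -1.5$)
$\left(b + c\right)^{2} = \left(-11 - \frac{3}{2}\right)^{2} = \left(- \frac{25}{2}\right)^{2} = \frac{625}{4}$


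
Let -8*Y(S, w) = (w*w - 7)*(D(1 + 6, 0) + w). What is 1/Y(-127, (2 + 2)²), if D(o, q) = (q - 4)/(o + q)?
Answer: -14/6723 ≈ -0.0020824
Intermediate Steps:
D(o, q) = (-4 + q)/(o + q)
Y(S, w) = -(-7 + w²)*(-4/7 + w)/8 (Y(S, w) = -(w*w - 7)*((-4 + 0)/((1 + 6) + 0) + w)/8 = -(w² - 7)*(-4/(7 + 0) + w)/8 = -(-7 + w²)*(-4/7 + w)/8)
1/Y(-127, (2 + 2)²) = 1/(-½ - (2 + 2)⁶/8 + ((2 + 2)²)²/14 + 7*(2 + 2)²/8) = 1/(-½ - (4²)³/8 + (4²)²/14 + (7/8)*4²) = 1/(-½ - ⅛*16³ + (1/14)*16² + (7/8)*16) = 1/(-½ - ⅛*4096 + (1/14)*256 + 14) = 1/(-½ - 512 + 128/7 + 14) = 1/(-6723/14) = -14/6723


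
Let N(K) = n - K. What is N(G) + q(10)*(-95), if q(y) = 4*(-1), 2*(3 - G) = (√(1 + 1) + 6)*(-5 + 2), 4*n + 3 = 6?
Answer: 1475/4 - 3*√2/2 ≈ 366.63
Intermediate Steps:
n = ¾ (n = -¾ + (¼)*6 = -¾ + 3/2 = ¾ ≈ 0.75000)
G = 12 + 3*√2/2 (G = 3 - (√(1 + 1) + 6)*(-5 + 2)/2 = 3 - (√2 + 6)*(-3)/2 = 3 - (6 + √2)*(-3)/2 = 3 - (-18 - 3*√2)/2 = 3 + (9 + 3*√2/2) = 12 + 3*√2/2 ≈ 14.121)
q(y) = -4
N(K) = ¾ - K
N(G) + q(10)*(-95) = (¾ - (12 + 3*√2/2)) - 4*(-95) = (¾ + (-12 - 3*√2/2)) + 380 = (-45/4 - 3*√2/2) + 380 = 1475/4 - 3*√2/2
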